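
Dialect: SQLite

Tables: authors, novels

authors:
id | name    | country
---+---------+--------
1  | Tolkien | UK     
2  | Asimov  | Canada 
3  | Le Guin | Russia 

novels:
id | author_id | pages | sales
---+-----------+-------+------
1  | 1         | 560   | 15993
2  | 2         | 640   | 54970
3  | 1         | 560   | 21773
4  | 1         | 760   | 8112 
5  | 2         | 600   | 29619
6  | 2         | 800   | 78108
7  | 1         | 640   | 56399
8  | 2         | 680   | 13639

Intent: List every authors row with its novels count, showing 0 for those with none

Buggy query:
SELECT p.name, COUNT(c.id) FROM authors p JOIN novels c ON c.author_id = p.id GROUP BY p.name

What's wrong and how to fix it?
Bug: An inner join excludes parents with zero children

Fix: Switch to LEFT JOIN to retain unmatched parent rows

Corrected query:
SELECT p.name, COUNT(c.id) FROM authors p LEFT JOIN novels c ON c.author_id = p.id GROUP BY p.name

Result:
name    | COUNT(c.id)
--------+------------
Asimov  | 4          
Le Guin | 0          
Tolkien | 4          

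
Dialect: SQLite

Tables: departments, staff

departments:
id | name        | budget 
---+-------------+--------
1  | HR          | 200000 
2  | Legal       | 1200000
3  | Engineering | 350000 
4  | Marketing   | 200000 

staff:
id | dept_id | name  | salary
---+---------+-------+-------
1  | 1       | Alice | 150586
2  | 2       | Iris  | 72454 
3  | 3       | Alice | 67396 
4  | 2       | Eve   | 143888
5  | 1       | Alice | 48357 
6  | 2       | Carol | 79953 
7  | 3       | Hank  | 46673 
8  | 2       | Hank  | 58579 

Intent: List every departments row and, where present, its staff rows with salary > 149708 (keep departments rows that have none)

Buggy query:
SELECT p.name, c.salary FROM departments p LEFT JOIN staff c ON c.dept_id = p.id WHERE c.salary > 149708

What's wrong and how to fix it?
Bug: A WHERE condition on the right-hand table after LEFT JOIN drops unmatched parents

Fix: Put 'c.salary > 149708' in the JOIN's ON clause instead of WHERE

Corrected query:
SELECT p.name, c.salary FROM departments p LEFT JOIN staff c ON c.dept_id = p.id AND c.salary > 149708

Result:
name        | salary
------------+-------
HR          | 150586
Legal       | NULL  
Engineering | NULL  
Marketing   | NULL  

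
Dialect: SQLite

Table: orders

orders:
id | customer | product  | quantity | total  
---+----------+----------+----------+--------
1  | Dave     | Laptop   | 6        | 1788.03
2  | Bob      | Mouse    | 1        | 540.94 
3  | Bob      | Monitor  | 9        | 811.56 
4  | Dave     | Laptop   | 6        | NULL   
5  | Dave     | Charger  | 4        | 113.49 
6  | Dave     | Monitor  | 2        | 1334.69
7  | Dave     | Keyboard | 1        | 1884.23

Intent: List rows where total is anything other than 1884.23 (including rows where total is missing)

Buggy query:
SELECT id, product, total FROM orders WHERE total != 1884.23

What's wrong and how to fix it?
Bug: Inequality against NULL is unknown, not true; rows with NULL are dropped

Fix: Add an explicit OR total IS NULL to include the missing-value rows

Corrected query:
SELECT id, product, total FROM orders WHERE total != 1884.23 OR total IS NULL

Result:
id | product | total  
---+---------+--------
1  | Laptop  | 1788.03
2  | Mouse   | 540.94 
3  | Monitor | 811.56 
4  | Laptop  | NULL   
5  | Charger | 113.49 
6  | Monitor | 1334.69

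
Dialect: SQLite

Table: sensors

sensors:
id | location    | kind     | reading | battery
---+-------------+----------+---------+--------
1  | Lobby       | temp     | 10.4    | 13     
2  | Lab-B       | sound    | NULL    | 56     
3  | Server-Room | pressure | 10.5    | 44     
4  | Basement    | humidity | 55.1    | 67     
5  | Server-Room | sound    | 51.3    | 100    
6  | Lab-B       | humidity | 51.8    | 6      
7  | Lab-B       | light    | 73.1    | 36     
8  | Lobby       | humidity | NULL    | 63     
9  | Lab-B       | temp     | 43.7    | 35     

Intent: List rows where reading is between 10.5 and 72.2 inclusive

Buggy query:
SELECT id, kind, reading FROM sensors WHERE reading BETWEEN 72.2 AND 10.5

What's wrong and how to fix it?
Bug: BETWEEN expects the lower bound first; with 72.2 AND 10.5 the range is empty

Fix: Swap the bounds so the smaller value comes first

Corrected query:
SELECT id, kind, reading FROM sensors WHERE reading BETWEEN 10.5 AND 72.2

Result:
id | kind     | reading
---+----------+--------
3  | pressure | 10.5   
4  | humidity | 55.1   
5  | sound    | 51.3   
6  | humidity | 51.8   
9  | temp     | 43.7   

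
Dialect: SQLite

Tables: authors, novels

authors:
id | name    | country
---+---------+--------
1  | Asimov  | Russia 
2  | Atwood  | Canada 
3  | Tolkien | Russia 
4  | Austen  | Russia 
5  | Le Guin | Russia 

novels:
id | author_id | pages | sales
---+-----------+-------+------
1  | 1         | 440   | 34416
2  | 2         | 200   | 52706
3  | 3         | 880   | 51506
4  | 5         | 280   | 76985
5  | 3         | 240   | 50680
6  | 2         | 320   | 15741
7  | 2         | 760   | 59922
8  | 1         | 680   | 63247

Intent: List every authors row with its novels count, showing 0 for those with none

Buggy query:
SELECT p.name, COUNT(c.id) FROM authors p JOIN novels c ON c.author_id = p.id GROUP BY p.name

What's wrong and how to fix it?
Bug: INNER JOIN drops authors rows that have no matching novels rows

Fix: Switch to LEFT JOIN to retain unmatched parent rows

Corrected query:
SELECT p.name, COUNT(c.id) FROM authors p LEFT JOIN novels c ON c.author_id = p.id GROUP BY p.name

Result:
name    | COUNT(c.id)
--------+------------
Asimov  | 2          
Atwood  | 3          
Austen  | 0          
Le Guin | 1          
Tolkien | 2          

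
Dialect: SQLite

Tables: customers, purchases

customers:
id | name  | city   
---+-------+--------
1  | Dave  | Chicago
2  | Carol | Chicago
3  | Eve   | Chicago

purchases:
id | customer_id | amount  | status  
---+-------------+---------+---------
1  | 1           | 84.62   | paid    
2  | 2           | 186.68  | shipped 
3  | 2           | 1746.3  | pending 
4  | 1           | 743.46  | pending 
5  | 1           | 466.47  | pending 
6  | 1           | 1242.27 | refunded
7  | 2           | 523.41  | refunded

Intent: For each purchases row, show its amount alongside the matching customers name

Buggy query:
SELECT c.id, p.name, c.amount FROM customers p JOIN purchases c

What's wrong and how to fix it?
Bug: JOIN with no ON clause produces a cartesian product; every purchases row pairs with every customers row

Fix: Add ON c.customer_id = p.id to the JOIN

Corrected query:
SELECT c.id, p.name, c.amount FROM customers p JOIN purchases c ON c.customer_id = p.id

Result:
id | name  | amount 
---+-------+--------
1  | Dave  | 84.62  
2  | Carol | 186.68 
3  | Carol | 1746.3 
4  | Dave  | 743.46 
5  | Dave  | 466.47 
6  | Dave  | 1242.27
7  | Carol | 523.41 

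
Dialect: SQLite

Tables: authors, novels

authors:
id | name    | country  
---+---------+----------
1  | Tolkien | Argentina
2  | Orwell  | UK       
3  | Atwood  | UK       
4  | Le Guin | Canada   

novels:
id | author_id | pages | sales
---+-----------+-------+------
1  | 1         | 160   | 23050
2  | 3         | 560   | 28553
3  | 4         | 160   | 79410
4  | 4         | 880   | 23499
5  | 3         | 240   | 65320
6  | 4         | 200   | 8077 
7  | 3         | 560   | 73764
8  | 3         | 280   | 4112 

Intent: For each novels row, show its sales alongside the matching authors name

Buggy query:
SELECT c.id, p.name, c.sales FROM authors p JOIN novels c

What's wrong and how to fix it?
Bug: JOIN with no ON clause produces a cartesian product; every novels row pairs with every authors row

Fix: Add ON c.author_id = p.id to the JOIN

Corrected query:
SELECT c.id, p.name, c.sales FROM authors p JOIN novels c ON c.author_id = p.id

Result:
id | name    | sales
---+---------+------
1  | Tolkien | 23050
2  | Atwood  | 28553
3  | Le Guin | 79410
4  | Le Guin | 23499
5  | Atwood  | 65320
6  | Le Guin | 8077 
7  | Atwood  | 73764
8  | Atwood  | 4112 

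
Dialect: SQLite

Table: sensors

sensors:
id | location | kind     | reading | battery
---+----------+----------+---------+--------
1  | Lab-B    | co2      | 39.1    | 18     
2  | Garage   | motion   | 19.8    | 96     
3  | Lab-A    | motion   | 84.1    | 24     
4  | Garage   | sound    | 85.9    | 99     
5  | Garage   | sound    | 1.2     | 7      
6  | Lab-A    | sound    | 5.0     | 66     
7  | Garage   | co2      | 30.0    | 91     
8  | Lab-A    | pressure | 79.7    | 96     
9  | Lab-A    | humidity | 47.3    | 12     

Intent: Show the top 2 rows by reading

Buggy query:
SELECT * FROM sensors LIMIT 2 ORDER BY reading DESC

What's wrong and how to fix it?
Bug: ORDER BY cannot follow LIMIT; LIMIT is the final clause

Fix: Sort with ORDER BY, then apply LIMIT

Corrected query:
SELECT * FROM sensors ORDER BY reading DESC LIMIT 2

Result:
id | location | kind   | reading | battery
---+----------+--------+---------+--------
4  | Garage   | sound  | 85.9    | 99     
3  | Lab-A    | motion | 84.1    | 24     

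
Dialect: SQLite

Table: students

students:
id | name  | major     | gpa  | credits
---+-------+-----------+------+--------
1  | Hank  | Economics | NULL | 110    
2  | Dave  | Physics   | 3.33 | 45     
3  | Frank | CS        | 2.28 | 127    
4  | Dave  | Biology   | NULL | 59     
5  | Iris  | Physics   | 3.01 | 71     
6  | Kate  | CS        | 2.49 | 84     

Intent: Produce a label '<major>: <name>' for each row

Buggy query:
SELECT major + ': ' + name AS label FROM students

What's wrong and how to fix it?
Bug: SQLite uses || for string concatenation; + coerces text to numbers (yielding 0)

Fix: Replace + with || to concatenate text

Corrected query:
SELECT major || ': ' || name AS label FROM students

Result:
label          
---------------
Economics: Hank
Physics: Dave  
CS: Frank      
Biology: Dave  
Physics: Iris  
CS: Kate       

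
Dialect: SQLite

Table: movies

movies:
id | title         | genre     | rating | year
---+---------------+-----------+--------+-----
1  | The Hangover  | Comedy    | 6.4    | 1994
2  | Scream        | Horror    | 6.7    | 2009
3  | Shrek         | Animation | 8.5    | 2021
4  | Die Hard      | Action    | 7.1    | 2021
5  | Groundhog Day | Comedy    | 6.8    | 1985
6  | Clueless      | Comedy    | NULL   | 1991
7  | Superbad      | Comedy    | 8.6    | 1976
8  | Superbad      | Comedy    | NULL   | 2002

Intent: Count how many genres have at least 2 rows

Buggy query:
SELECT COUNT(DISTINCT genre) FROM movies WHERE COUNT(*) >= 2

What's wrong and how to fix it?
Bug: COUNT(*) cannot appear in WHERE; the per-group count doesn't exist yet

Fix: Use a subquery that GROUPs and filters with HAVING, then count its rows

Corrected query:
SELECT COUNT(*) FROM (SELECT genre FROM movies GROUP BY genre HAVING COUNT(*) >= 2)

Result:
COUNT(*)
--------
1       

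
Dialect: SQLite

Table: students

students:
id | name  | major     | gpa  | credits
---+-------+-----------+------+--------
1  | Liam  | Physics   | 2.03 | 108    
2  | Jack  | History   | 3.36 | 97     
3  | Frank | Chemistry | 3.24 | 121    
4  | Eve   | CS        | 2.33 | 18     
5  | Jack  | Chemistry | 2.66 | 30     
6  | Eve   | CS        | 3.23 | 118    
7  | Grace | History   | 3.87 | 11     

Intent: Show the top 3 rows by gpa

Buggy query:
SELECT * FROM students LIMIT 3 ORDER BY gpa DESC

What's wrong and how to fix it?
Bug: ORDER BY cannot follow LIMIT; LIMIT is the final clause

Fix: Swap the clauses: ORDER BY first, then LIMIT

Corrected query:
SELECT * FROM students ORDER BY gpa DESC LIMIT 3

Result:
id | name  | major     | gpa  | credits
---+-------+-----------+------+--------
7  | Grace | History   | 3.87 | 11     
2  | Jack  | History   | 3.36 | 97     
3  | Frank | Chemistry | 3.24 | 121    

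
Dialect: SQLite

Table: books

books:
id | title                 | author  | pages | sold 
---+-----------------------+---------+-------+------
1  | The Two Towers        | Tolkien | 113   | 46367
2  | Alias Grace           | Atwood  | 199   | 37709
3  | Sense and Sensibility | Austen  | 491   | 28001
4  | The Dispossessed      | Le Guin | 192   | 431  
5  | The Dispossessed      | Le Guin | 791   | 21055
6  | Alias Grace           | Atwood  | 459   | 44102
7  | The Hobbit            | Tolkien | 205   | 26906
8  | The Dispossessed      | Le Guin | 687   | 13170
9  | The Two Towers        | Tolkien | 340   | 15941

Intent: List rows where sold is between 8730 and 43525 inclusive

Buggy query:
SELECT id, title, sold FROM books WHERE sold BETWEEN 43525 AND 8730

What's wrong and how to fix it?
Bug: The bounds are reversed; BETWEEN a AND b requires a <= b to match anything

Fix: Write BETWEEN 8730 AND 43525

Corrected query:
SELECT id, title, sold FROM books WHERE sold BETWEEN 8730 AND 43525

Result:
id | title                 | sold 
---+-----------------------+------
2  | Alias Grace           | 37709
3  | Sense and Sensibility | 28001
5  | The Dispossessed      | 21055
7  | The Hobbit            | 26906
8  | The Dispossessed      | 13170
9  | The Two Towers        | 15941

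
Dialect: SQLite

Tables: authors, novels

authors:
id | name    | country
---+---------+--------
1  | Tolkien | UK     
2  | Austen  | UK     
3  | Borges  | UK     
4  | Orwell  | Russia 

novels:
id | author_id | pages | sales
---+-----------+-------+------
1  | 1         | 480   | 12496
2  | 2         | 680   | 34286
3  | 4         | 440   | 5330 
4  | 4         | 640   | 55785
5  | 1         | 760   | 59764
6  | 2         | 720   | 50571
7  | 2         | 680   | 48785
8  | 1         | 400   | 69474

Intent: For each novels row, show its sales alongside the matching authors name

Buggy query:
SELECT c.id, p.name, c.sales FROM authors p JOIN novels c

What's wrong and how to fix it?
Bug: Missing join condition: each novels row is matched to all authors rows instead of just its own

Fix: Specify the join condition linking the foreign key to the parent id

Corrected query:
SELECT c.id, p.name, c.sales FROM authors p JOIN novels c ON c.author_id = p.id

Result:
id | name    | sales
---+---------+------
1  | Tolkien | 12496
2  | Austen  | 34286
3  | Orwell  | 5330 
4  | Orwell  | 55785
5  | Tolkien | 59764
6  | Austen  | 50571
7  | Austen  | 48785
8  | Tolkien | 69474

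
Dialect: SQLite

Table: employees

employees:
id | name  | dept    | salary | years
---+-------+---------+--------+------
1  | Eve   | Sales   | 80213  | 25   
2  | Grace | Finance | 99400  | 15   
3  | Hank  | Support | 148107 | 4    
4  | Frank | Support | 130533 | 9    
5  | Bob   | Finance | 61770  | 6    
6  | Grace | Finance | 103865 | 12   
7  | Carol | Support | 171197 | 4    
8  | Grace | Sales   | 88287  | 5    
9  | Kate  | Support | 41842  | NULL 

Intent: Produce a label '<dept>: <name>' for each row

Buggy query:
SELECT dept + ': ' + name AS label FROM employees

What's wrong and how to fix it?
Bug: '+' is numeric addition; on text columns SQLite converts them to 0 instead of concatenating

Fix: Use the || operator for string concatenation

Corrected query:
SELECT dept || ': ' || name AS label FROM employees

Result:
label         
--------------
Sales: Eve    
Finance: Grace
Support: Hank 
Support: Frank
Finance: Bob  
Finance: Grace
Support: Carol
Sales: Grace  
Support: Kate 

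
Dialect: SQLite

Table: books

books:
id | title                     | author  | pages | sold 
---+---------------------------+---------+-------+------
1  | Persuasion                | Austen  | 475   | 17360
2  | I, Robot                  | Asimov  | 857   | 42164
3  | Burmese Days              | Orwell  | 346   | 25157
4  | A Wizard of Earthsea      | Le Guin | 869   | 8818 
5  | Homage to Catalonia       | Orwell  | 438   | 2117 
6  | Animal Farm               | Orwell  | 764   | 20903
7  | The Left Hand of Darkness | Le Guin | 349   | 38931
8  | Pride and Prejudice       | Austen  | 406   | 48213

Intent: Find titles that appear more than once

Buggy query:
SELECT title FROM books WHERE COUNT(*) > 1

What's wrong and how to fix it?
Bug: WHERE can't reference COUNT(*); aggregates are computed after WHERE

Fix: GROUP BY title, then filter groups with HAVING COUNT(*) > 1

Corrected query:
SELECT title FROM books GROUP BY title HAVING COUNT(*) > 1

Result:
(no rows)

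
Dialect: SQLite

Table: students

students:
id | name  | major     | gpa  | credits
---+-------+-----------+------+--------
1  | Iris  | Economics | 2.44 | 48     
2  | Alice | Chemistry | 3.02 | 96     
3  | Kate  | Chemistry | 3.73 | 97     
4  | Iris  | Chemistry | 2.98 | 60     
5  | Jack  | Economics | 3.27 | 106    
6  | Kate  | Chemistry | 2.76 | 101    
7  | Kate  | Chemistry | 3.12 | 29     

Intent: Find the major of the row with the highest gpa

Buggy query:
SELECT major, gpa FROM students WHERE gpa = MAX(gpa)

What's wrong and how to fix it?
Bug: WHERE is evaluated per row; an aggregate over the whole table isn't defined there

Fix: Use a subquery: WHERE gpa = (SELECT MAX(gpa) FROM students)

Corrected query:
SELECT major, gpa FROM students WHERE gpa = (SELECT MAX(gpa) FROM students)

Result:
major     | gpa 
----------+-----
Chemistry | 3.73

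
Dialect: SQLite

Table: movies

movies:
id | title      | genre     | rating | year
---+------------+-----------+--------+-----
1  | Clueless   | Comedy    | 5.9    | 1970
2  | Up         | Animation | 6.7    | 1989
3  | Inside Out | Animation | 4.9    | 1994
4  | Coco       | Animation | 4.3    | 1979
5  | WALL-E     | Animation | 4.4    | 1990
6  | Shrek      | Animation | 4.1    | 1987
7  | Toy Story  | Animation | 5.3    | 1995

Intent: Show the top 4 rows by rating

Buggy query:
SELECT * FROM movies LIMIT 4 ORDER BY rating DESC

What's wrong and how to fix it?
Bug: ORDER BY cannot follow LIMIT; LIMIT is the final clause

Fix: Swap the clauses: ORDER BY first, then LIMIT

Corrected query:
SELECT * FROM movies ORDER BY rating DESC LIMIT 4

Result:
id | title      | genre     | rating | year
---+------------+-----------+--------+-----
2  | Up         | Animation | 6.7    | 1989
1  | Clueless   | Comedy    | 5.9    | 1970
7  | Toy Story  | Animation | 5.3    | 1995
3  | Inside Out | Animation | 4.9    | 1994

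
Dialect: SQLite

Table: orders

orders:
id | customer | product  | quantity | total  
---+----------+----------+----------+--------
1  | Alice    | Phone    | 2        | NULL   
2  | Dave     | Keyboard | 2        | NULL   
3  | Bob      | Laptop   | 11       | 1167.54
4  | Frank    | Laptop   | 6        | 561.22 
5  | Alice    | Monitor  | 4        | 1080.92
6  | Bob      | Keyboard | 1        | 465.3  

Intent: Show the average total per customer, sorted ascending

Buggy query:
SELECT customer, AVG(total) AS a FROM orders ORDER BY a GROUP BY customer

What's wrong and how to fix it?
Bug: GROUP BY must precede ORDER BY

Fix: Move ORDER BY to the end, after GROUP BY

Corrected query:
SELECT customer, AVG(total) AS a FROM orders GROUP BY customer ORDER BY a

Result:
customer | a      
---------+--------
Dave     | NULL   
Frank    | 561.22 
Bob      | 816.42 
Alice    | 1080.92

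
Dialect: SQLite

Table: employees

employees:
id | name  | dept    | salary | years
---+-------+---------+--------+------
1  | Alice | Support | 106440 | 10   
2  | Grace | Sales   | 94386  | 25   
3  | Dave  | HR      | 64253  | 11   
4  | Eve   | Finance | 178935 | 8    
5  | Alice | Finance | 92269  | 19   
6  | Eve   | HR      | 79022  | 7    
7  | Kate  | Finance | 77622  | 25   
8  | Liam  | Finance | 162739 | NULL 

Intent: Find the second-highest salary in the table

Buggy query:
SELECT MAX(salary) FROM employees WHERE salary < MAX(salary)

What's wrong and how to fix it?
Bug: MAX(salary) on the right of the comparison is an aggregate-in-WHERE error

Fix: Put the inner MAX in a scalar subquery

Corrected query:
SELECT MAX(salary) FROM employees WHERE salary < (SELECT MAX(salary) FROM employees)

Result:
MAX(salary)
-----------
162739     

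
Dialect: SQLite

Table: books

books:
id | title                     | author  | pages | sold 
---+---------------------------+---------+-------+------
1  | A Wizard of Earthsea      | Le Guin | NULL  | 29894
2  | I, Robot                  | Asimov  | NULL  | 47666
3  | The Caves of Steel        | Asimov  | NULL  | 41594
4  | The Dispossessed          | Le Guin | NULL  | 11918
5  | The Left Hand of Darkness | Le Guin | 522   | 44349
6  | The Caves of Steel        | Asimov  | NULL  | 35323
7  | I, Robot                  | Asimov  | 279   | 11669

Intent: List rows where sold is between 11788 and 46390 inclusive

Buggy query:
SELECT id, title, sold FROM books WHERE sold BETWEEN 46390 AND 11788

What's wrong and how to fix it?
Bug: The bounds are reversed; BETWEEN a AND b requires a <= b to match anything

Fix: Write BETWEEN 11788 AND 46390

Corrected query:
SELECT id, title, sold FROM books WHERE sold BETWEEN 11788 AND 46390

Result:
id | title                     | sold 
---+---------------------------+------
1  | A Wizard of Earthsea      | 29894
3  | The Caves of Steel        | 41594
4  | The Dispossessed          | 11918
5  | The Left Hand of Darkness | 44349
6  | The Caves of Steel        | 35323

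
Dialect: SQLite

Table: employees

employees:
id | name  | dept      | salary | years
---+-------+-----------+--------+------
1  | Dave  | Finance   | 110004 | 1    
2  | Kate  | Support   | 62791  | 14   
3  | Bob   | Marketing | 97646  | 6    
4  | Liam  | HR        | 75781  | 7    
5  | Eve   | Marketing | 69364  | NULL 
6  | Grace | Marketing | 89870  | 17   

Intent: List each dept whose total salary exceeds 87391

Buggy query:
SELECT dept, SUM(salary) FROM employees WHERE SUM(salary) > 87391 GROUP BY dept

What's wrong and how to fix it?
Bug: SUM(salary) is an aggregate, but WHERE filters rows before aggregation

Fix: Move the aggregate condition to a HAVING clause

Corrected query:
SELECT dept, SUM(salary) FROM employees GROUP BY dept HAVING SUM(salary) > 87391

Result:
dept      | SUM(salary)
----------+------------
Finance   | 110004     
Marketing | 256880     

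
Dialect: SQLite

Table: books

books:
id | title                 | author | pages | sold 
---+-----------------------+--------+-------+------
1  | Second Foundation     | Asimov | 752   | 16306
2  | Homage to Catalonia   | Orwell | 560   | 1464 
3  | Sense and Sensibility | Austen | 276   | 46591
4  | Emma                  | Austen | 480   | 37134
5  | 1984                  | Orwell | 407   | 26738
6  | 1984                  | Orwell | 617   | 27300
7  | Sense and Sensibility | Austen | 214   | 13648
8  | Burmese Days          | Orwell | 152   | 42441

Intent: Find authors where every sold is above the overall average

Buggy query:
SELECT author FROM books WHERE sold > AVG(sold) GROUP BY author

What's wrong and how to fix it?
Bug: AVG() is an aggregate; it can't sit directly in WHERE

Fix: Use a subquery for AVG and a HAVING MIN(...) filter so the condition holds for every row in the group

Corrected query:
SELECT author FROM books GROUP BY author HAVING MIN(sold) > (SELECT AVG(sold) FROM books)

Result:
(no rows)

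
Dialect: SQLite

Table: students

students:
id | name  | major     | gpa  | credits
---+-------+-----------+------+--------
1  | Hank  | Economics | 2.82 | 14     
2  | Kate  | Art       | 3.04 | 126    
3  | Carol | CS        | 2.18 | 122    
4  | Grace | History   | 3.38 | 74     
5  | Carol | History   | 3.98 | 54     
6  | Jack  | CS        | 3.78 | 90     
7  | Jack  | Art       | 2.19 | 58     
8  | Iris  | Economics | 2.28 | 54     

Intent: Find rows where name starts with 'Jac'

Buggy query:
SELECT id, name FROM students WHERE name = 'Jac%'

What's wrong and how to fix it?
Bug: '=' compares the literal string including the % character; pattern matching needs LIKE

Fix: Replace '=' with LIKE so 'Jac%' is treated as a pattern

Corrected query:
SELECT id, name FROM students WHERE name LIKE 'Jac%'

Result:
id | name
---+-----
6  | Jack
7  | Jack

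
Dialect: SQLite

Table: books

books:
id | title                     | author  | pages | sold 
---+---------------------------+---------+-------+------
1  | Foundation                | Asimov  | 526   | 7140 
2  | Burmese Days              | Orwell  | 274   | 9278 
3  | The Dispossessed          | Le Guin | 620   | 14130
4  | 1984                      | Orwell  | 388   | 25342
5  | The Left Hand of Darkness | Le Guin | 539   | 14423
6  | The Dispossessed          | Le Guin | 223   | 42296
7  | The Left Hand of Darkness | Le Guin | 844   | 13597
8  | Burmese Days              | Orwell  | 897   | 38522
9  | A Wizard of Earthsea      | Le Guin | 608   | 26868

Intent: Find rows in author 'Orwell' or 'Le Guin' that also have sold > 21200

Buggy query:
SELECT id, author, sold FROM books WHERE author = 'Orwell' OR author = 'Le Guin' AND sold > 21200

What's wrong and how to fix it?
Bug: Without parentheses, AND is evaluated before OR, so the sold filter only applies to the 'Le Guin' branch

Fix: Group the OR with parentheses (or use IN), then AND the threshold

Corrected query:
SELECT id, author, sold FROM books WHERE (author = 'Orwell' OR author = 'Le Guin') AND sold > 21200

Result:
id | author  | sold 
---+---------+------
4  | Orwell  | 25342
6  | Le Guin | 42296
8  | Orwell  | 38522
9  | Le Guin | 26868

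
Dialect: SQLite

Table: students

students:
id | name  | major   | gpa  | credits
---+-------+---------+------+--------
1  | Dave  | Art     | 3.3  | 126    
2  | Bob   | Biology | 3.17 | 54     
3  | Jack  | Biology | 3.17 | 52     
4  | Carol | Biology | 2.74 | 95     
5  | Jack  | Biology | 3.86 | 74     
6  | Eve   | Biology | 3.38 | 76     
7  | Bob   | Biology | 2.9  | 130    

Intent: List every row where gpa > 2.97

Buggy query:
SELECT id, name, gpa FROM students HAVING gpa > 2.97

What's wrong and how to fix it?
Bug: HAVING filters the output of aggregation, but this query has no GROUP BY and no aggregate functions, so SQLite rejects it (HAVING clause on a non-aggregate query); the condition here is per row

Fix: Replace HAVING with WHERE since the condition applies to individual rows

Corrected query:
SELECT id, name, gpa FROM students WHERE gpa > 2.97

Result:
id | name | gpa 
---+------+-----
1  | Dave | 3.3 
2  | Bob  | 3.17
3  | Jack | 3.17
5  | Jack | 3.86
6  | Eve  | 3.38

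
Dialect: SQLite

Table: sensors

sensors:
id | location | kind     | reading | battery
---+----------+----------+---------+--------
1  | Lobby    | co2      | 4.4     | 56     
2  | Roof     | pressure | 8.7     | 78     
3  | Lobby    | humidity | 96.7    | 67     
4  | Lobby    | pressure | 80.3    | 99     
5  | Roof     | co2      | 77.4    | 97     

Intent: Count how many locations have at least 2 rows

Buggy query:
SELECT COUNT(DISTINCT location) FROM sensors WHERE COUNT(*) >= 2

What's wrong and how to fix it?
Bug: COUNT(*) cannot appear in WHERE; the per-group count doesn't exist yet

Fix: Group first with HAVING COUNT(*) >= 2, then COUNT the resulting groups

Corrected query:
SELECT COUNT(*) FROM (SELECT location FROM sensors GROUP BY location HAVING COUNT(*) >= 2)

Result:
COUNT(*)
--------
2       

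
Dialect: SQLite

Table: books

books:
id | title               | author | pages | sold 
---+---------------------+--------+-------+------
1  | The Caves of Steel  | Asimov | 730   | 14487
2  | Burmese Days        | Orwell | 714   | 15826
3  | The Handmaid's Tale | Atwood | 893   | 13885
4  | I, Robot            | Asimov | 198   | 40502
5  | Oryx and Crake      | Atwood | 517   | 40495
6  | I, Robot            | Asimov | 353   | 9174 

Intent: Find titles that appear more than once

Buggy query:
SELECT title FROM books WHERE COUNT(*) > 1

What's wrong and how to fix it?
Bug: WHERE can't reference COUNT(*); aggregates are computed after WHERE

Fix: Group first, then use HAVING for the count condition

Corrected query:
SELECT title FROM books GROUP BY title HAVING COUNT(*) > 1

Result:
title   
--------
I, Robot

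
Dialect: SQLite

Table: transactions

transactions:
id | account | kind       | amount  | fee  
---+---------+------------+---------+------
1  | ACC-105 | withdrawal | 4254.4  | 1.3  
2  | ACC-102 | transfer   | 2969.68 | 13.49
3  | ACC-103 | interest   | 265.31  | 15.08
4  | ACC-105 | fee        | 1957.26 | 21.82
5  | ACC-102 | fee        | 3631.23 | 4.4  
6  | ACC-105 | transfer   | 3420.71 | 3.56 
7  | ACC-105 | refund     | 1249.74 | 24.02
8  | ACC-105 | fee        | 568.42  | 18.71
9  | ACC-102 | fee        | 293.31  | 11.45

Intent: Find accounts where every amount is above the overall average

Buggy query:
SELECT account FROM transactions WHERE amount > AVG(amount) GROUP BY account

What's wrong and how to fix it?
Bug: AVG() is an aggregate; it can't sit directly in WHERE

Fix: Use a subquery for AVG and a HAVING MIN(...) filter so the condition holds for every row in the group

Corrected query:
SELECT account FROM transactions GROUP BY account HAVING MIN(amount) > (SELECT AVG(amount) FROM transactions)

Result:
(no rows)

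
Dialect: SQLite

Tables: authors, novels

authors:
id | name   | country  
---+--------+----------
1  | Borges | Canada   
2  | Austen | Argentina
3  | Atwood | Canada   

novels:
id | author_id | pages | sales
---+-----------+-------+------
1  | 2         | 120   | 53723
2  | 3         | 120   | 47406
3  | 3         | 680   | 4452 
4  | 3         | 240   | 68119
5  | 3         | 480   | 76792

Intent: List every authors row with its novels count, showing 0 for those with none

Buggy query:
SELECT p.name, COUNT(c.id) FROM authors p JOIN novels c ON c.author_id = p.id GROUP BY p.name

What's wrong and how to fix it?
Bug: INNER JOIN drops authors rows that have no matching novels rows

Fix: Use LEFT JOIN so parents without children still appear (COUNT(c.id) gives 0)

Corrected query:
SELECT p.name, COUNT(c.id) FROM authors p LEFT JOIN novels c ON c.author_id = p.id GROUP BY p.name

Result:
name   | COUNT(c.id)
-------+------------
Atwood | 4          
Austen | 1          
Borges | 0          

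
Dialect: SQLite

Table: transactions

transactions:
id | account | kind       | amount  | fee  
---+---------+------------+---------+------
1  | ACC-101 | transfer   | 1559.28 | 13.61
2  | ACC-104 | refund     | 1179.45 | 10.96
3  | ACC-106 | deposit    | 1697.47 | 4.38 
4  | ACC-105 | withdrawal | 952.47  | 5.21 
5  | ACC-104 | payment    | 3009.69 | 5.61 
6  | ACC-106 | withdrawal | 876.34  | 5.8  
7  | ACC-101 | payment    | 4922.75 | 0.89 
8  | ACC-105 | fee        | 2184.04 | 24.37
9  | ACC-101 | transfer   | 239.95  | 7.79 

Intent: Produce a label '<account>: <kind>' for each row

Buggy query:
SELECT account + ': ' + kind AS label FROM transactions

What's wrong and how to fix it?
Bug: SQLite uses || for string concatenation; + coerces text to numbers (yielding 0)

Fix: Replace + with || to concatenate text

Corrected query:
SELECT account || ': ' || kind AS label FROM transactions

Result:
label              
-------------------
ACC-101: transfer  
ACC-104: refund    
ACC-106: deposit   
ACC-105: withdrawal
ACC-104: payment   
ACC-106: withdrawal
ACC-101: payment   
ACC-105: fee       
ACC-101: transfer  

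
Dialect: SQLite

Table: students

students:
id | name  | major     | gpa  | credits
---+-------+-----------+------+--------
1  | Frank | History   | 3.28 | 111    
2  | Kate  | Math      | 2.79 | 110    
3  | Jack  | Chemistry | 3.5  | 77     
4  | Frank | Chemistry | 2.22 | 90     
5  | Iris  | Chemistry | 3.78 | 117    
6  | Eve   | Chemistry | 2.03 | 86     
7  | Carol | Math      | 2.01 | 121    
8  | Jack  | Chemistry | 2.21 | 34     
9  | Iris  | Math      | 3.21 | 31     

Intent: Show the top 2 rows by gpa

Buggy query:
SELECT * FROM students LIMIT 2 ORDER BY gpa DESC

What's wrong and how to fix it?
Bug: LIMIT must come after ORDER BY

Fix: Swap the clauses: ORDER BY first, then LIMIT

Corrected query:
SELECT * FROM students ORDER BY gpa DESC LIMIT 2

Result:
id | name | major     | gpa  | credits
---+------+-----------+------+--------
5  | Iris | Chemistry | 3.78 | 117    
3  | Jack | Chemistry | 3.5  | 77     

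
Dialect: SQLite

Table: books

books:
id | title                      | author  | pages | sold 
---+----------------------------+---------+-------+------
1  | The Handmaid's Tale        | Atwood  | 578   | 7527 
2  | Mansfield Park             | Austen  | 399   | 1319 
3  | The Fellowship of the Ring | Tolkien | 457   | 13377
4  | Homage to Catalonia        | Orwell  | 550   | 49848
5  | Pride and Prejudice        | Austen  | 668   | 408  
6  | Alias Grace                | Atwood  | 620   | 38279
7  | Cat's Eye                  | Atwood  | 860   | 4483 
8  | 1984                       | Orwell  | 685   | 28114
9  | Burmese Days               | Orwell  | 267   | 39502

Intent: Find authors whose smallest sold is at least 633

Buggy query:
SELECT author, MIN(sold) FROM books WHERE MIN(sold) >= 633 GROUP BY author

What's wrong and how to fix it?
Bug: MIN() in WHERE is a misuse of aggregate

Fix: Use HAVING for the per-group MIN condition

Corrected query:
SELECT author, MIN(sold) FROM books GROUP BY author HAVING MIN(sold) >= 633

Result:
author  | MIN(sold)
--------+----------
Atwood  | 4483     
Orwell  | 28114    
Tolkien | 13377    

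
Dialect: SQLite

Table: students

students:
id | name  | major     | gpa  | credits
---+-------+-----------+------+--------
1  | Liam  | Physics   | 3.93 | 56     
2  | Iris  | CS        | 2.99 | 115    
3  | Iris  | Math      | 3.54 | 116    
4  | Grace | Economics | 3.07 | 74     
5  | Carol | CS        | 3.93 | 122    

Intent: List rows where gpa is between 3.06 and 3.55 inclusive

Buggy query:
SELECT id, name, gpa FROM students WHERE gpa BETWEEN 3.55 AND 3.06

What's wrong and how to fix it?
Bug: The bounds are reversed; BETWEEN a AND b requires a <= b to match anything

Fix: Write BETWEEN 3.06 AND 3.55

Corrected query:
SELECT id, name, gpa FROM students WHERE gpa BETWEEN 3.06 AND 3.55

Result:
id | name  | gpa 
---+-------+-----
3  | Iris  | 3.54
4  | Grace | 3.07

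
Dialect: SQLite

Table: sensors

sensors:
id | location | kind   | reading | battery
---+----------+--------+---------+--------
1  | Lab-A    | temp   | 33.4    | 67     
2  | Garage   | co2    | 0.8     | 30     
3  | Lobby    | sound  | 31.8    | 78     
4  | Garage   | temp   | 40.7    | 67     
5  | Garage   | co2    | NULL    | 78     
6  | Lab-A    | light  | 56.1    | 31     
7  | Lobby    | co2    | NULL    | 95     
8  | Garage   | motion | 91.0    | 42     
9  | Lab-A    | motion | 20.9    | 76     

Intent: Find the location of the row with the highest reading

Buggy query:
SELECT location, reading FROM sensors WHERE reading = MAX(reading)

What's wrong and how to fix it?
Bug: MAX(reading) is an aggregate and cannot be used directly in WHERE

Fix: Use a subquery: WHERE reading = (SELECT MAX(reading) FROM sensors)

Corrected query:
SELECT location, reading FROM sensors WHERE reading = (SELECT MAX(reading) FROM sensors)

Result:
location | reading
---------+--------
Garage   | 91     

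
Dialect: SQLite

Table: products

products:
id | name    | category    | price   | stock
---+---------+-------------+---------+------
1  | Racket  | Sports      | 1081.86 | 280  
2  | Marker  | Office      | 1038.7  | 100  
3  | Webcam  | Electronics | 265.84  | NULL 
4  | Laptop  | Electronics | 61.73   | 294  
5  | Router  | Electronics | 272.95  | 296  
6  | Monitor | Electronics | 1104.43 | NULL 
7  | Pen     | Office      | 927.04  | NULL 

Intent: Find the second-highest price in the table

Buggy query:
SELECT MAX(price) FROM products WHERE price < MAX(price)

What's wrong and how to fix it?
Bug: MAX(price) on the right of the comparison is an aggregate-in-WHERE error

Fix: Put the inner MAX in a scalar subquery

Corrected query:
SELECT MAX(price) FROM products WHERE price < (SELECT MAX(price) FROM products)

Result:
MAX(price)
----------
1081.86   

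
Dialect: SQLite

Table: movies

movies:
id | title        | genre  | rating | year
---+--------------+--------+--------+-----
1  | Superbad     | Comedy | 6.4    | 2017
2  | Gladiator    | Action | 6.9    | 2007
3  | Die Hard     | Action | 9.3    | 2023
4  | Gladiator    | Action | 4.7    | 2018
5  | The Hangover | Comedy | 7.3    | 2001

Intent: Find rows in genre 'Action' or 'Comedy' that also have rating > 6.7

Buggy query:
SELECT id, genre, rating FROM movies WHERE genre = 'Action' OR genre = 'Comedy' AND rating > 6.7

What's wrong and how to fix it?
Bug: Without parentheses, AND is evaluated before OR, so the rating filter only applies to the 'Comedy' branch

Fix: Add parentheses around the OR so the AND applies to both alternatives

Corrected query:
SELECT id, genre, rating FROM movies WHERE (genre = 'Action' OR genre = 'Comedy') AND rating > 6.7

Result:
id | genre  | rating
---+--------+-------
2  | Action | 6.9   
3  | Action | 9.3   
5  | Comedy | 7.3   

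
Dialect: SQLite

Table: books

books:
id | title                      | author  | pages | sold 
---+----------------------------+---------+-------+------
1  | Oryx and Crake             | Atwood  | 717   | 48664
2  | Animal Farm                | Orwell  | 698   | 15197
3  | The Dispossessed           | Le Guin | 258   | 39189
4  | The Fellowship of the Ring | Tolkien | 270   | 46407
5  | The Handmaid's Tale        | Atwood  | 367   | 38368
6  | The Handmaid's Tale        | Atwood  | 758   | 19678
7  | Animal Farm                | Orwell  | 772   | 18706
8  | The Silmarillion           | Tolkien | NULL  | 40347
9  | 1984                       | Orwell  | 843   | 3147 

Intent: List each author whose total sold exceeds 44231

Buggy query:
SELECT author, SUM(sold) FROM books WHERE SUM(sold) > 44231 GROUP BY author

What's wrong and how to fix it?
Bug: Aggregate functions cannot appear in a WHERE clause

Fix: Use HAVING (which filters groups after aggregation) instead of WHERE

Corrected query:
SELECT author, SUM(sold) FROM books GROUP BY author HAVING SUM(sold) > 44231

Result:
author  | SUM(sold)
--------+----------
Atwood  | 106710   
Tolkien | 86754    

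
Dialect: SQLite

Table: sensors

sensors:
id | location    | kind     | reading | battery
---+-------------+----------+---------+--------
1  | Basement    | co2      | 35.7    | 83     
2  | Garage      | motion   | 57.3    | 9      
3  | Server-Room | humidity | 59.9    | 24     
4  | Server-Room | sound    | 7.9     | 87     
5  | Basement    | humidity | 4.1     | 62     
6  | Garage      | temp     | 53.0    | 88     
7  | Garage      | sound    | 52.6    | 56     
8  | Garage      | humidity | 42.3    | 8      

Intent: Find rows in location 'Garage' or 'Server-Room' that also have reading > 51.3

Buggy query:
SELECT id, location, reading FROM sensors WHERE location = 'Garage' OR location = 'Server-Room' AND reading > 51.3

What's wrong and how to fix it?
Bug: Without parentheses, AND is evaluated before OR, so the reading filter only applies to the 'Server-Room' branch

Fix: Add parentheses around the OR so the AND applies to both alternatives

Corrected query:
SELECT id, location, reading FROM sensors WHERE (location = 'Garage' OR location = 'Server-Room') AND reading > 51.3

Result:
id | location    | reading
---+-------------+--------
2  | Garage      | 57.3   
3  | Server-Room | 59.9   
6  | Garage      | 53     
7  | Garage      | 52.6   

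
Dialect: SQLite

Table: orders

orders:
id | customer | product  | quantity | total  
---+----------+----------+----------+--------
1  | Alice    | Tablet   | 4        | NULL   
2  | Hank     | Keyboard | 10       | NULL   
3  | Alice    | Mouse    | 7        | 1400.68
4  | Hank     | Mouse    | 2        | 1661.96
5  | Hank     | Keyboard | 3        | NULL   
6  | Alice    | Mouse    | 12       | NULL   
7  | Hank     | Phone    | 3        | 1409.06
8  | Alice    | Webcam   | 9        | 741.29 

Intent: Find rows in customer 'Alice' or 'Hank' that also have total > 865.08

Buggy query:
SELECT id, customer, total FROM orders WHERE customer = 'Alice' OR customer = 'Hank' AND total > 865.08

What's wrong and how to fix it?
Bug: AND binds tighter than OR, so this parses as customer = 'Alice' OR (customer = 'Hank' AND total > 865.08)

Fix: Group the OR with parentheses (or use IN), then AND the threshold

Corrected query:
SELECT id, customer, total FROM orders WHERE (customer = 'Alice' OR customer = 'Hank') AND total > 865.08

Result:
id | customer | total  
---+----------+--------
3  | Alice    | 1400.68
4  | Hank     | 1661.96
7  | Hank     | 1409.06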